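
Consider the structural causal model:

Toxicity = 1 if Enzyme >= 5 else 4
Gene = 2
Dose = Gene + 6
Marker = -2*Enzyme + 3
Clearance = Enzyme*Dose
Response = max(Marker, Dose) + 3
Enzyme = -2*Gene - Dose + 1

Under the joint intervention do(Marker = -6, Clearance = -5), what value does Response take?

Setting Marker = -6, Clearance = -5 by intervention discards those variables' equations.
Dose = Gene + 6  [with Gene=2]  = 8
Response = max(Marker, Dose) + 3  [with Marker=-6, Dose=8]  = 11

11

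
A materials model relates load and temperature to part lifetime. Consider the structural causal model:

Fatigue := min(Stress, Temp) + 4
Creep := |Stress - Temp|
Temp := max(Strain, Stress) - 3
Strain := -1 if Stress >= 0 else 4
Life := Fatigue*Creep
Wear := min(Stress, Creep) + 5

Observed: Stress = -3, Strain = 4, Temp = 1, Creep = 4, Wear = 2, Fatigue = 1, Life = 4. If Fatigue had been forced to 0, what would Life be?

Intervening sets Fatigue = 0 and removes its equation (Fatigue := min(Stress, Temp) + 4).
Strain = -1 if Stress >= 0 else 4  [with Stress=-3]  = 4
Temp = max(Strain, Stress) - 3  [with Strain=4, Stress=-3]  = 1
Creep = |Stress - Temp|  [with Stress=-3, Temp=1]  = 4
Life = Fatigue*Creep  [with Fatigue=0, Creep=4]  = 0

0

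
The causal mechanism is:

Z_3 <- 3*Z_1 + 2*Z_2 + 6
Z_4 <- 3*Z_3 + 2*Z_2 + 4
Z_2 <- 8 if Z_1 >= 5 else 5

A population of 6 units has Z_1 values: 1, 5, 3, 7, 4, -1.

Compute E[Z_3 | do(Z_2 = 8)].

31.5

do(Z_2=8) breaks Z_2's dependence on Z_1. With Z_2=8 fixed, Z_3 across the units is 25, 37, 31, 43, 34, 19, mean 31.5.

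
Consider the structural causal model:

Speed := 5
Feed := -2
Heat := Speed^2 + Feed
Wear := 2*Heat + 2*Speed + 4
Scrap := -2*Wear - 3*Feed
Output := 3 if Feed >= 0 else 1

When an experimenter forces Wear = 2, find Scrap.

2

Intervening sets Wear = 2 and removes its equation (Wear := 2*Heat + 2*Speed + 4).
Scrap = -2*Wear - 3*Feed  [with Wear=2, Feed=-2]  = 2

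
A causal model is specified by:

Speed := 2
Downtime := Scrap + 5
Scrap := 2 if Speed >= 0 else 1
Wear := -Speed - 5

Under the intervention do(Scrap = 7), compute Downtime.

12

The intervention breaks the incoming arrows to Scrap: Scrap := 2 if Speed >= 0 else 1 no longer applies, and Scrap = 7.
Downtime = Scrap + 5  [with Scrap=7]  = 12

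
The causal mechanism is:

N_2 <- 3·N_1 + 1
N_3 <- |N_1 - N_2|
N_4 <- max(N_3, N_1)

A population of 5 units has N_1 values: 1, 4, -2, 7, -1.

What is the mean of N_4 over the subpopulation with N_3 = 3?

Conditioning on N_3=3 selects the 2 unit(s) with N_1 ∈ {1, -2}. Their N_4 values: 3, 3. Mean = 3.

3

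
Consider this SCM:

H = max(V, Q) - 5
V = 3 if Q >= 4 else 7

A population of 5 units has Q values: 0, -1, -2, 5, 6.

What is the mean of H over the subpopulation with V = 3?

Observing V=3 restricts to units where V's equation naturally yields 3: Q ∈ {5, 6}. In that subpopulation H = 0, 1, mean 0.5.

0.5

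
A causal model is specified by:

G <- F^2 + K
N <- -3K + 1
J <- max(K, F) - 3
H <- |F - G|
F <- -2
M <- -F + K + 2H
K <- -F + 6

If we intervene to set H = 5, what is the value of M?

The intervention breaks the incoming arrows to H: H <- |F - G| no longer applies, and H = 5.
K = -F + 6  [with F=-2]  = 8
M = -F + K + 2H  [with F=-2, K=8, H=5]  = 20

20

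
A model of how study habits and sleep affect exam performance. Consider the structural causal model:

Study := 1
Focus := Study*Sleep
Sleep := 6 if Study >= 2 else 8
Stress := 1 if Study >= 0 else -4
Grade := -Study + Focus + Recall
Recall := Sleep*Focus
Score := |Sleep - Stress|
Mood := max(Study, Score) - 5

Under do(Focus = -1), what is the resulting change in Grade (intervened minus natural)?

do(Focus=-1) replaces the equation Focus := Study*Sleep with the constant Focus = -1.
Sleep = 6 if Study >= 2 else 8  [with Study=1]  = 8
Recall = Sleep*Focus  [with Sleep=8, Focus=-1]  = -8
Grade = -Study + Focus + Recall  [with Study=1, Focus=-1, Recall=-8]  = -10
Without intervention: Sleep = 6 if Study >= 2 else 8  [with Study=1]  = 8; Focus = Study*Sleep  [with Study=1, Sleep=8]  = 8; Recall = Sleep*Focus  [with Sleep=8, Focus=8]  = 64; Grade = -Study + Focus + Recall  [with Study=1, Focus=8, Recall=64]  = 71.
Change = -10 − 71 = -81.

-81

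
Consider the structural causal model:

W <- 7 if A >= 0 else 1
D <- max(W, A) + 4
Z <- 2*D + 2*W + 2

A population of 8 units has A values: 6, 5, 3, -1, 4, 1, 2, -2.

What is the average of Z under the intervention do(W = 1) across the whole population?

Every unit gets W=1 under the intervention. Z values become 24, 22, 18, 14, 20, 14, 16, 14; E[Z|do(W=1)] = 17.75.

17.75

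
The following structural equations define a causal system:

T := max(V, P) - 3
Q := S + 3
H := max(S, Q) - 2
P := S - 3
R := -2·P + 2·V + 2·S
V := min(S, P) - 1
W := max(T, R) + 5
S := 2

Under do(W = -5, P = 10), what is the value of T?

7

The joint intervention fixes W = -5, P = 10, removing each variable's own equation.
V = min(S, P) - 1  [with S=2, P=10]  = 1
T = max(V, P) - 3  [with V=1, P=10]  = 7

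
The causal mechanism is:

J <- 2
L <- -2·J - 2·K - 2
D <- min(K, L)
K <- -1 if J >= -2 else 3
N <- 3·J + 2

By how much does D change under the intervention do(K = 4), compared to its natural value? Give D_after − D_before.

Under do(K=4), the mechanism K <- -1 if J >= -2 else 3 is discarded; K is fixed at 4.
L = -2·J - 2·K - 2  [with J=2, K=4]  = -14
D = min(K, L)  [with K=4, L=-14]  = -14
Without intervention: K = -1 if J >= -2 else 3  [with J=2]  = -1; L = -2·J - 2·K - 2  [with J=2, K=-1]  = -4; D = min(K, L)  [with K=-1, L=-4]  = -4.
Change = -14 − (-4) = -10.

-10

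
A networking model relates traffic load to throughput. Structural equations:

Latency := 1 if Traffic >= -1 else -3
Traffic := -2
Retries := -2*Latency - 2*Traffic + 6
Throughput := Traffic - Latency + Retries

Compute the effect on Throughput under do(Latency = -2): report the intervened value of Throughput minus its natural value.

-3

Under do(Latency=-2), the mechanism Latency := 1 if Traffic >= -1 else -3 is discarded; Latency is fixed at -2.
Retries = -2*Latency - 2*Traffic + 6  [with Latency=-2, Traffic=-2]  = 14
Throughput = Traffic - Latency + Retries  [with Traffic=-2, Latency=-2, Retries=14]  = 14
Without intervention: Latency = 1 if Traffic >= -1 else -3  [with Traffic=-2]  = -3; Retries = -2*Latency - 2*Traffic + 6  [with Latency=-3, Traffic=-2]  = 16; Throughput = Traffic - Latency + Retries  [with Traffic=-2, Latency=-3, Retries=16]  = 17.
Change = 14 − 17 = -3.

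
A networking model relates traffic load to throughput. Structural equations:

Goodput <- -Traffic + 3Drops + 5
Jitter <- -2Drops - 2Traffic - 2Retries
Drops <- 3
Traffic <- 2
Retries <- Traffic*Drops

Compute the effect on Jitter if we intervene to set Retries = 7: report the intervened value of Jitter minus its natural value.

-2

The intervention breaks the incoming arrows to Retries: Retries <- Traffic*Drops no longer applies, and Retries = 7.
Jitter = -2Drops - 2Traffic - 2Retries  [with Drops=3, Traffic=2, Retries=7]  = -24
Without intervention: Retries = Traffic*Drops  [with Traffic=2, Drops=3]  = 6; Jitter = -2Drops - 2Traffic - 2Retries  [with Drops=3, Traffic=2, Retries=6]  = -22.
Change = -24 − (-22) = -2.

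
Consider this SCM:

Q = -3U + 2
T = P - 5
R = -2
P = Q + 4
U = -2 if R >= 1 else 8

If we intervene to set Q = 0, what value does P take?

The intervention breaks the incoming arrows to Q: Q = -3U + 2 no longer applies, and Q = 0.
P = Q + 4  [with Q=0]  = 4

4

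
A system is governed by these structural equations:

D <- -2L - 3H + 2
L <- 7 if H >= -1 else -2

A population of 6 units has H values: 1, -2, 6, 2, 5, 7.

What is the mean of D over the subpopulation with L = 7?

Conditioning on L=7 selects the 5 unit(s) with H ∈ {1, 6, 2, 5, 7}. Their D values: -15, -30, -18, -27, -33. Mean = -24.6.

-24.6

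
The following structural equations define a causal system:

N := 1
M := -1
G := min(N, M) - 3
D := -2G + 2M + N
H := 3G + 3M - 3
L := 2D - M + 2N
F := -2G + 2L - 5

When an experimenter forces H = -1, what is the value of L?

17

The intervention breaks the incoming arrows to H: H := 3G + 3M - 3 no longer applies, and H = -1.
Since L is not a descendant of the intervened variable, it is unaffected.
G = min(N, M) - 3  [with N=1, M=-1]  = -4
D = -2G + 2M + N  [with G=-4, M=-1, N=1]  = 7
L = 2D - M + 2N  [with D=7, M=-1, N=1]  = 17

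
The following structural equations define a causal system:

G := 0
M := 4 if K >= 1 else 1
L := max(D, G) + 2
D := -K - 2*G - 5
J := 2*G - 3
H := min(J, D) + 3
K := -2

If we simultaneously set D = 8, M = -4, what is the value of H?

0

Under do(D = 8, M = -4), each intervened variable's structural equation is replaced by its fixed value.
J = 2*G - 3  [with G=0]  = -3
H = min(J, D) + 3  [with J=-3, D=8]  = 0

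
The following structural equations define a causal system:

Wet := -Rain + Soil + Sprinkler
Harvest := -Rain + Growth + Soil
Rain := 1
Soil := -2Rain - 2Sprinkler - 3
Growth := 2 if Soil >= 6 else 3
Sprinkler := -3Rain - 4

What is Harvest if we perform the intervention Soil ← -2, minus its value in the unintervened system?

The intervention breaks the incoming arrows to Soil: Soil := -2Rain - 2Sprinkler - 3 no longer applies, and Soil = -2.
Growth = 2 if Soil >= 6 else 3  [with Soil=-2]  = 3
Harvest = -Rain + Growth + Soil  [with Rain=1, Growth=3, Soil=-2]  = 0
Without intervention: Sprinkler = -3Rain - 4  [with Rain=1]  = -7; Soil = -2Rain - 2Sprinkler - 3  [with Rain=1, Sprinkler=-7]  = 9; Growth = 2 if Soil >= 6 else 3  [with Soil=9]  = 2; Harvest = -Rain + Growth + Soil  [with Rain=1, Growth=2, Soil=9]  = 10.
Change = 0 − 10 = -10.

-10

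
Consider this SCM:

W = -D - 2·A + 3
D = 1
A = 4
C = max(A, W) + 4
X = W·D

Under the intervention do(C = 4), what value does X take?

The intervention breaks the incoming arrows to C: C = max(A, W) + 4 no longer applies, and C = 4.
Since X is not a descendant of the intervened variable, it is unaffected.
W = -D - 2·A + 3  [with D=1, A=4]  = -6
X = W·D  [with W=-6, D=1]  = -6

-6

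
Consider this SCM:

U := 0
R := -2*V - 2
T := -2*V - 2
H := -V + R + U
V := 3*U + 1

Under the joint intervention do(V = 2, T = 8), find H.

-8

The joint intervention fixes V = 2, T = 8, removing each variable's own equation.
R = -2*V - 2  [with V=2]  = -6
H = -V + R + U  [with V=2, R=-6, U=0]  = -8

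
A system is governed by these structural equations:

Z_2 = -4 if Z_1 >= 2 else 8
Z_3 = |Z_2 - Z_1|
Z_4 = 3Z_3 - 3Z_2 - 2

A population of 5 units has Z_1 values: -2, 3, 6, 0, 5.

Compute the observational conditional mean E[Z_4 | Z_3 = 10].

22

Conditioning on Z_3=10 selects the 2 unit(s) with Z_1 ∈ {-2, 6}. Their Z_4 values: 4, 40. Mean = 22.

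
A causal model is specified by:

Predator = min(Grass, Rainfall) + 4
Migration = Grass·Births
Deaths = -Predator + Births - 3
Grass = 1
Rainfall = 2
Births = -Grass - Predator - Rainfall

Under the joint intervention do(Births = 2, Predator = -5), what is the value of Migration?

The joint intervention fixes Births = 2, Predator = -5, removing each variable's own equation.
Migration = Grass·Births  [with Grass=1, Births=2]  = 2

2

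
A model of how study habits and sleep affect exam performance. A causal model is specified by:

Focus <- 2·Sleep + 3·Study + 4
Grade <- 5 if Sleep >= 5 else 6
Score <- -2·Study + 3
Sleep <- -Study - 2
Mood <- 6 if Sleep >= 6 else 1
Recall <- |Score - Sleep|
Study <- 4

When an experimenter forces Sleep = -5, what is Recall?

0

Under do(Sleep=-5), the mechanism Sleep <- -Study - 2 is discarded; Sleep is fixed at -5.
Score = -2·Study + 3  [with Study=4]  = -5
Recall = |Score - Sleep|  [with Score=-5, Sleep=-5]  = 0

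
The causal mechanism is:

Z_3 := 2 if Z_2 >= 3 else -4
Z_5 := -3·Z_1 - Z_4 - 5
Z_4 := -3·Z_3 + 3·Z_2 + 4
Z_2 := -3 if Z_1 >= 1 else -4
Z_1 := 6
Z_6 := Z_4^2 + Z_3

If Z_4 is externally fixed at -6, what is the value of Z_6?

32

Under do(Z_4=-6), the mechanism Z_4 := -3·Z_3 + 3·Z_2 + 4 is discarded; Z_4 is fixed at -6.
Z_2 = -3 if Z_1 >= 1 else -4  [with Z_1=6]  = -3
Z_3 = 2 if Z_2 >= 3 else -4  [with Z_2=-3]  = -4
Z_6 = Z_4^2 + Z_3  [with Z_4=-6, Z_3=-4]  = 32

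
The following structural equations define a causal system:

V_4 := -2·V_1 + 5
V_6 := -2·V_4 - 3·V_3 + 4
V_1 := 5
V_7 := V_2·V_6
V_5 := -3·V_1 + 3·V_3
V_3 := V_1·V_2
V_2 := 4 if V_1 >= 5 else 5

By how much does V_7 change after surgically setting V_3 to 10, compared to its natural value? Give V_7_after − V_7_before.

120

The intervention breaks the incoming arrows to V_3: V_3 := V_1·V_2 no longer applies, and V_3 = 10.
V_2 = 4 if V_1 >= 5 else 5  [with V_1=5]  = 4
V_4 = -2·V_1 + 5  [with V_1=5]  = -5
V_6 = -2·V_4 - 3·V_3 + 4  [with V_4=-5, V_3=10]  = -16
V_7 = V_2·V_6  [with V_2=4, V_6=-16]  = -64
Without intervention: V_2 = 4 if V_1 >= 5 else 5  [with V_1=5]  = 4; V_3 = V_1·V_2  [with V_1=5, V_2=4]  = 20; V_4 = -2·V_1 + 5  [with V_1=5]  = -5; V_6 = -2·V_4 - 3·V_3 + 4  [with V_4=-5, V_3=20]  = -46; V_7 = V_2·V_6  [with V_2=4, V_6=-46]  = -184.
Change = -64 − (-184) = 120.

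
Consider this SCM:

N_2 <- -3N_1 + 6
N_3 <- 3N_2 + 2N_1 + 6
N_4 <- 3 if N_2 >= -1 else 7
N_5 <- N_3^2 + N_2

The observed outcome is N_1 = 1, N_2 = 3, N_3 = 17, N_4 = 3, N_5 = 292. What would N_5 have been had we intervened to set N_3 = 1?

4

do(N_3=1) replaces the equation N_3 <- 3N_2 + 2N_1 + 6 with the constant N_3 = 1.
N_2 = -3N_1 + 6  [with N_1=1]  = 3
N_5 = N_3^2 + N_2  [with N_3=1, N_2=3]  = 4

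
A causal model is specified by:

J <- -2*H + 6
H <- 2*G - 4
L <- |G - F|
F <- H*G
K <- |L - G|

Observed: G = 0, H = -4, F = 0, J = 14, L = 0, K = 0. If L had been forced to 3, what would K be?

The intervention breaks the incoming arrows to L: L <- |G - F| no longer applies, and L = 3.
K = |L - G|  [with L=3, G=0]  = 3

3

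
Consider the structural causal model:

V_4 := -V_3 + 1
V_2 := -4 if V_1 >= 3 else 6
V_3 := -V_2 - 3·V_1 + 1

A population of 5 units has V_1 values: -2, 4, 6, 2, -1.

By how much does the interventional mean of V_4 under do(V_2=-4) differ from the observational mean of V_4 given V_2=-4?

-9.6

The intervention sets V_2=-4 in all 5 units regardless of V_1. Recomputing V_4 per unit gives -10, 8, 14, 2, -7; average 1.4.
Observing V_2=-4 restricts to units where V_2's equation naturally yields -4: V_1 ∈ {4, 6}. In that subpopulation V_4 = 8, 14, mean 11.
Difference = 1.4 − 11 = -9.6.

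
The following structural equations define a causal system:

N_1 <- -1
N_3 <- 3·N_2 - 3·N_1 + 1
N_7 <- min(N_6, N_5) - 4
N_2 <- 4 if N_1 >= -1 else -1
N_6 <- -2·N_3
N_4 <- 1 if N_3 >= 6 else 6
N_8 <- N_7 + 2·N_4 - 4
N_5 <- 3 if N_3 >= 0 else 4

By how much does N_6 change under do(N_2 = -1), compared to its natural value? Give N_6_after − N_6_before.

30

Under do(N_2=-1), the mechanism N_2 <- 4 if N_1 >= -1 else -1 is discarded; N_2 is fixed at -1.
N_3 = 3·N_2 - 3·N_1 + 1  [with N_2=-1, N_1=-1]  = 1
N_6 = -2·N_3  [with N_3=1]  = -2
Without intervention: N_2 = 4 if N_1 >= -1 else -1  [with N_1=-1]  = 4; N_3 = 3·N_2 - 3·N_1 + 1  [with N_2=4, N_1=-1]  = 16; N_6 = -2·N_3  [with N_3=16]  = -32.
Change = -2 − (-32) = 30.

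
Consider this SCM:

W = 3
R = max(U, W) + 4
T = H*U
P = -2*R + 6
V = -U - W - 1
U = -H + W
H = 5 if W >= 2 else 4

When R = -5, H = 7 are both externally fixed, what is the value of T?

Setting R = -5, H = 7 by intervention discards those variables' equations.
U = -H + W  [with H=7, W=3]  = -4
T = H*U  [with H=7, U=-4]  = -28

-28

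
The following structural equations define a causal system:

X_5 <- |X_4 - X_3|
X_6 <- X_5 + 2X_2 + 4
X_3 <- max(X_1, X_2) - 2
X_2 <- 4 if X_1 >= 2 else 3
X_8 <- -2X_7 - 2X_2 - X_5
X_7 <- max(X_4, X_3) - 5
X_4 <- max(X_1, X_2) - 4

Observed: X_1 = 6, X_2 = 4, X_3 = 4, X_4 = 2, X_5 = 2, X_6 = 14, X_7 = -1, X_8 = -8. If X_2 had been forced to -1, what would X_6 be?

4

Under do(X_2=-1), the mechanism X_2 <- 4 if X_1 >= 2 else 3 is discarded; X_2 is fixed at -1.
X_3 = max(X_1, X_2) - 2  [with X_1=6, X_2=-1]  = 4
X_4 = max(X_1, X_2) - 4  [with X_1=6, X_2=-1]  = 2
X_5 = |X_4 - X_3|  [with X_4=2, X_3=4]  = 2
X_6 = X_5 + 2X_2 + 4  [with X_5=2, X_2=-1]  = 4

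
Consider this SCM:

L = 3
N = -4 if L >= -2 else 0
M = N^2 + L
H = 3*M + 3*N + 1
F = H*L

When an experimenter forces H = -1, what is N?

The intervention breaks the incoming arrows to H: H = 3*M + 3*N + 1 no longer applies, and H = -1.
Since N is not a descendant of the intervened variable, it is unaffected.
N = -4 if L >= -2 else 0  [with L=3]  = -4

-4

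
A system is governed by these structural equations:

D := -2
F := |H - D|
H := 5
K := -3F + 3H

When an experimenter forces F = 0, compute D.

Under do(F=0), the mechanism F := |H - D| is discarded; F is fixed at 0.
Since D is not a descendant of the intervened variable, it is unaffected.

-2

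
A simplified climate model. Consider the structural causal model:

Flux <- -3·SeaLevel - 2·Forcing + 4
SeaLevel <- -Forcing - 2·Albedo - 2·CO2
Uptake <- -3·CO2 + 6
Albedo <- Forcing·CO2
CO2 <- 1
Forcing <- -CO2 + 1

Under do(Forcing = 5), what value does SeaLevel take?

Under do(Forcing=5), the mechanism Forcing <- -CO2 + 1 is discarded; Forcing is fixed at 5.
Albedo = Forcing·CO2  [with Forcing=5, CO2=1]  = 5
SeaLevel = -Forcing - 2·Albedo - 2·CO2  [with Forcing=5, Albedo=5, CO2=1]  = -17

-17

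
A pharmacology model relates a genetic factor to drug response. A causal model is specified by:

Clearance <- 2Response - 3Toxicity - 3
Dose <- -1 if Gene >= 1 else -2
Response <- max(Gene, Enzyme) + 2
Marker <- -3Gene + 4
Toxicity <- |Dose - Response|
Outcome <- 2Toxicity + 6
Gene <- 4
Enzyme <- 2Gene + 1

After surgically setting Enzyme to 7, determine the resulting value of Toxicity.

10

The intervention breaks the incoming arrows to Enzyme: Enzyme <- 2Gene + 1 no longer applies, and Enzyme = 7.
Dose = -1 if Gene >= 1 else -2  [with Gene=4]  = -1
Response = max(Gene, Enzyme) + 2  [with Gene=4, Enzyme=7]  = 9
Toxicity = |Dose - Response|  [with Dose=-1, Response=9]  = 10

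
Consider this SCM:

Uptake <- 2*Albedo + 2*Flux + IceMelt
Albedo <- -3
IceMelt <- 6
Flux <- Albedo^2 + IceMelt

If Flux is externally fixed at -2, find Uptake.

-4

The intervention breaks the incoming arrows to Flux: Flux <- Albedo^2 + IceMelt no longer applies, and Flux = -2.
Uptake = 2*Albedo + 2*Flux + IceMelt  [with Albedo=-3, Flux=-2, IceMelt=6]  = -4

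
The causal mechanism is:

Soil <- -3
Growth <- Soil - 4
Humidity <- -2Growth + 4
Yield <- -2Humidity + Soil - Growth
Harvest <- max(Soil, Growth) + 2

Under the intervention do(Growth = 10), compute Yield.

Under do(Growth=10), the mechanism Growth <- Soil - 4 is discarded; Growth is fixed at 10.
Humidity = -2Growth + 4  [with Growth=10]  = -16
Yield = -2Humidity + Soil - Growth  [with Humidity=-16, Soil=-3, Growth=10]  = 19

19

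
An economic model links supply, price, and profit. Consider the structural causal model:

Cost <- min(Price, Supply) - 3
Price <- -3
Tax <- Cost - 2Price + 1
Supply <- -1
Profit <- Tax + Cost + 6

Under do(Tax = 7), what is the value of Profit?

7

Intervening sets Tax = 7 and removes its equation (Tax <- Cost - 2Price + 1).
Cost = min(Price, Supply) - 3  [with Price=-3, Supply=-1]  = -6
Profit = Tax + Cost + 6  [with Tax=7, Cost=-6]  = 7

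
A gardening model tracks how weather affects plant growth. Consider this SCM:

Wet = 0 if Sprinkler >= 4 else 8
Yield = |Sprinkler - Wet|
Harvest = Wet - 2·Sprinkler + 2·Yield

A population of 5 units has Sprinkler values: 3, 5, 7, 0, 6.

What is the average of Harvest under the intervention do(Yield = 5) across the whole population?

4.8

Every unit gets Yield=5 under the intervention. Harvest values become 12, 0, -4, 18, -2; E[Harvest|do(Yield=5)] = 4.8.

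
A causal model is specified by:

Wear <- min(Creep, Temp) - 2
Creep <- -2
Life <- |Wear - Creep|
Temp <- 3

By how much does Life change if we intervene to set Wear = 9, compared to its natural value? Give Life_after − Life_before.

9

The intervention breaks the incoming arrows to Wear: Wear <- min(Creep, Temp) - 2 no longer applies, and Wear = 9.
Life = |Wear - Creep|  [with Wear=9, Creep=-2]  = 11
Without intervention: Wear = min(Creep, Temp) - 2  [with Creep=-2, Temp=3]  = -4; Life = |Wear - Creep|  [with Wear=-4, Creep=-2]  = 2.
Change = 11 − 2 = 9.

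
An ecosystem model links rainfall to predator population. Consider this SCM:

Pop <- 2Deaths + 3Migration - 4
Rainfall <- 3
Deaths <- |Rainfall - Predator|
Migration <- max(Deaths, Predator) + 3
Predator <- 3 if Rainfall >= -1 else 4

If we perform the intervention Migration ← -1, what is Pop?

Intervening sets Migration = -1 and removes its equation (Migration <- max(Deaths, Predator) + 3).
Predator = 3 if Rainfall >= -1 else 4  [with Rainfall=3]  = 3
Deaths = |Rainfall - Predator|  [with Rainfall=3, Predator=3]  = 0
Pop = 2Deaths + 3Migration - 4  [with Deaths=0, Migration=-1]  = -7

-7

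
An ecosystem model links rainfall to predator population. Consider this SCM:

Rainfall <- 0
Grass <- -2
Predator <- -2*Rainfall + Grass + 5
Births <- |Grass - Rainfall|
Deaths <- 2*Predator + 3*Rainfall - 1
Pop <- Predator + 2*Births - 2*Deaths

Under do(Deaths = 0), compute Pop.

The intervention breaks the incoming arrows to Deaths: Deaths <- 2*Predator + 3*Rainfall - 1 no longer applies, and Deaths = 0.
Predator = -2*Rainfall + Grass + 5  [with Rainfall=0, Grass=-2]  = 3
Births = |Grass - Rainfall|  [with Grass=-2, Rainfall=0]  = 2
Pop = Predator + 2*Births - 2*Deaths  [with Predator=3, Births=2, Deaths=0]  = 7

7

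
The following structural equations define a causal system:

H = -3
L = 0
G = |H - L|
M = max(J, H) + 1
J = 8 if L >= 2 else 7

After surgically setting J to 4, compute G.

3

Under do(J=4), the mechanism J = 8 if L >= 2 else 7 is discarded; J is fixed at 4.
Since G is not a descendant of the intervened variable, it is unaffected.
G = |H - L|  [with H=-3, L=0]  = 3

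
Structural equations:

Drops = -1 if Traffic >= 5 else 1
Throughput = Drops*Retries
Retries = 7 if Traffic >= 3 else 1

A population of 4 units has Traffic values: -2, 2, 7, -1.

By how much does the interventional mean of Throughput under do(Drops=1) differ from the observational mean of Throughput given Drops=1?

The intervention sets Drops=1 in all 4 units regardless of Traffic. Recomputing Throughput per unit gives 1, 1, 7, 1; average 2.5.
Observing Drops=1 restricts to units where Drops's equation naturally yields 1: Traffic ∈ {-2, 2, -1}. In that subpopulation Throughput = 1, 1, 1, mean 1.
Difference = 2.5 − 1 = 1.5.

1.5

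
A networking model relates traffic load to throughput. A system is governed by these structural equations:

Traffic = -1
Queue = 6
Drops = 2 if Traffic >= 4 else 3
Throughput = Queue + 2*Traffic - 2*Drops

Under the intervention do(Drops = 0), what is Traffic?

Under do(Drops=0), the mechanism Drops = 2 if Traffic >= 4 else 3 is discarded; Drops is fixed at 0.
Traffic is not downstream of the intervention, so its value is determined by the original equations.

-1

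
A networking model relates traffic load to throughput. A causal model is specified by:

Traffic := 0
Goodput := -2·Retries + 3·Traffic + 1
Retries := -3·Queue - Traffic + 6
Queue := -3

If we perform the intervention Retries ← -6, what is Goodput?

13

The intervention breaks the incoming arrows to Retries: Retries := -3·Queue - Traffic + 6 no longer applies, and Retries = -6.
Goodput = -2·Retries + 3·Traffic + 1  [with Retries=-6, Traffic=0]  = 13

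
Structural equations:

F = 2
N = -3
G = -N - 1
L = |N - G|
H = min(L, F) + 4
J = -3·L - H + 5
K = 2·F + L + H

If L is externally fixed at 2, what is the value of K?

The intervention breaks the incoming arrows to L: L = |N - G| no longer applies, and L = 2.
H = min(L, F) + 4  [with L=2, F=2]  = 6
K = 2·F + L + H  [with F=2, L=2, H=6]  = 12

12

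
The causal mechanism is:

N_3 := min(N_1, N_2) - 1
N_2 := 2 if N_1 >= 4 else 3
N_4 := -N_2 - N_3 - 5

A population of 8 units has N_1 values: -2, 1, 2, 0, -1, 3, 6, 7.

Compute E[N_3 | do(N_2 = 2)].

Every unit gets N_2=2 under the intervention. N_3 values become -3, 0, 1, -1, -2, 1, 1, 1; E[N_3|do(N_2=2)] = -0.25.

-0.25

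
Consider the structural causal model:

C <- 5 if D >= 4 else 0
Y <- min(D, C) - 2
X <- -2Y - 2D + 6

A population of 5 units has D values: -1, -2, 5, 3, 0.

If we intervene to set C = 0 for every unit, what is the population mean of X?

9.2

The intervention sets C=0 in all 5 units regardless of D. Recomputing X per unit gives 14, 18, 0, 4, 10; average 9.2.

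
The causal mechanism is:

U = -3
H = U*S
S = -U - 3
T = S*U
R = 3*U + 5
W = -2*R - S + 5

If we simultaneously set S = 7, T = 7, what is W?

6

Under do(S = 7, T = 7), each intervened variable's structural equation is replaced by its fixed value.
R = 3*U + 5  [with U=-3]  = -4
W = -2*R - S + 5  [with R=-4, S=7]  = 6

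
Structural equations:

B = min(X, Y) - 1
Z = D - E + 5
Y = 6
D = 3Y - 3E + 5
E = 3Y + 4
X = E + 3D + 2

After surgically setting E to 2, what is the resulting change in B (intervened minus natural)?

111

do(E=2) replaces the equation E = 3Y + 4 with the constant E = 2.
D = 3Y - 3E + 5  [with Y=6, E=2]  = 17
X = E + 3D + 2  [with E=2, D=17]  = 55
B = min(X, Y) - 1  [with X=55, Y=6]  = 5
Without intervention: E = 3Y + 4  [with Y=6]  = 22; D = 3Y - 3E + 5  [with Y=6, E=22]  = -43; X = E + 3D + 2  [with E=22, D=-43]  = -105; B = min(X, Y) - 1  [with X=-105, Y=6]  = -106.
Change = 5 − (-106) = 111.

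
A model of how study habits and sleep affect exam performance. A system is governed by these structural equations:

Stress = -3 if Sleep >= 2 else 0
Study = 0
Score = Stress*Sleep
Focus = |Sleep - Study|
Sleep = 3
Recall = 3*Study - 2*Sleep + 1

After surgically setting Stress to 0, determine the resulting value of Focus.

3

The intervention breaks the incoming arrows to Stress: Stress = -3 if Sleep >= 2 else 0 no longer applies, and Stress = 0.
Focus is not downstream of the intervention, so its value is determined by the original equations.
Focus = |Sleep - Study|  [with Sleep=3, Study=0]  = 3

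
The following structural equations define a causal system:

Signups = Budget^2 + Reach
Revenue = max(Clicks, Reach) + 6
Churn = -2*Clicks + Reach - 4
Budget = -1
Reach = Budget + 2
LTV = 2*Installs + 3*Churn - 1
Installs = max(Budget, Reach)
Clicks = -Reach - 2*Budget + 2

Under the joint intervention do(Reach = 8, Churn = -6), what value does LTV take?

Setting Reach = 8, Churn = -6 by intervention discards those variables' equations.
Installs = max(Budget, Reach)  [with Budget=-1, Reach=8]  = 8
LTV = 2*Installs + 3*Churn - 1  [with Installs=8, Churn=-6]  = -3

-3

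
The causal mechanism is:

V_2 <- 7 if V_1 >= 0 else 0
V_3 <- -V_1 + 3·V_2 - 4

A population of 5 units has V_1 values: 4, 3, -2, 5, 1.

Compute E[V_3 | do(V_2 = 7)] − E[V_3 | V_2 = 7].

Under do(V_2=7), V_2's equation is replaced by V_2=7 for every unit. Per-unit V_3: 13, 14, 19, 12, 16. Mean = 14.8.
E[V_3|V_2=7] averages over only the 4 units with V_2=7 (V_1 = 4, 3, 5, 1): V_3 = 13, 14, 12, 16, mean 13.75.
Difference = 14.8 − 13.75 = 1.05.

1.05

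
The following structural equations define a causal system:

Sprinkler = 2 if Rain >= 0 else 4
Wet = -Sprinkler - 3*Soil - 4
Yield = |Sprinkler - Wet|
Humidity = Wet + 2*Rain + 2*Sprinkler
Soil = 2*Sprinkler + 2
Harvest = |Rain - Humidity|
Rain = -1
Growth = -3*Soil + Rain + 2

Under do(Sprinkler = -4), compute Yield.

22

Under do(Sprinkler=-4), the mechanism Sprinkler = 2 if Rain >= 0 else 4 is discarded; Sprinkler is fixed at -4.
Soil = 2*Sprinkler + 2  [with Sprinkler=-4]  = -6
Wet = -Sprinkler - 3*Soil - 4  [with Sprinkler=-4, Soil=-6]  = 18
Yield = |Sprinkler - Wet|  [with Sprinkler=-4, Wet=18]  = 22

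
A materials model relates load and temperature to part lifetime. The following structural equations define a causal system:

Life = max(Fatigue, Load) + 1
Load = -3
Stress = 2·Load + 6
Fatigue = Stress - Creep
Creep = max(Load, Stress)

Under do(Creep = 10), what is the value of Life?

-2

do(Creep=10) replaces the equation Creep = max(Load, Stress) with the constant Creep = 10.
Stress = 2·Load + 6  [with Load=-3]  = 0
Fatigue = Stress - Creep  [with Stress=0, Creep=10]  = -10
Life = max(Fatigue, Load) + 1  [with Fatigue=-10, Load=-3]  = -2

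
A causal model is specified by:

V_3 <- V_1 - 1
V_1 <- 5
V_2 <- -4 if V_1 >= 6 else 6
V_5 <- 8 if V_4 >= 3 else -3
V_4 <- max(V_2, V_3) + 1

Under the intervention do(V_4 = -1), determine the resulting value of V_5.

-3

Intervening sets V_4 = -1 and removes its equation (V_4 <- max(V_2, V_3) + 1).
V_5 = 8 if V_4 >= 3 else -3  [with V_4=-1]  = -3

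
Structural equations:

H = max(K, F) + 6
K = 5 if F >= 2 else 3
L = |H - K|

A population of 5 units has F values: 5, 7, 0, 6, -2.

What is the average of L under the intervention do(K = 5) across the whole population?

6.6

Under do(K=5), K's equation is replaced by K=5 for every unit. Per-unit L: 6, 8, 6, 7, 6. Mean = 6.6.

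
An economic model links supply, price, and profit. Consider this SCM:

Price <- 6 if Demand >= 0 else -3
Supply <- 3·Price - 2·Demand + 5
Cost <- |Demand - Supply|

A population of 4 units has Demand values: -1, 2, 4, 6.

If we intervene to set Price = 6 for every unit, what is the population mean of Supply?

17.5

Under do(Price=6), Price's equation is replaced by Price=6 for every unit. Per-unit Supply: 25, 19, 15, 11. Mean = 17.5.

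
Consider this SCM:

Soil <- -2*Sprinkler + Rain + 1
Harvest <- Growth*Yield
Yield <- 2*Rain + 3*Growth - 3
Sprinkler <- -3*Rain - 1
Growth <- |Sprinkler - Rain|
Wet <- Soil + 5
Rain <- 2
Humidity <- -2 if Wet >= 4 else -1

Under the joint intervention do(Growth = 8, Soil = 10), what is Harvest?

Under do(Growth = 8, Soil = 10), each intervened variable's structural equation is replaced by its fixed value.
Yield = 2*Rain + 3*Growth - 3  [with Rain=2, Growth=8]  = 25
Harvest = Growth*Yield  [with Growth=8, Yield=25]  = 200

200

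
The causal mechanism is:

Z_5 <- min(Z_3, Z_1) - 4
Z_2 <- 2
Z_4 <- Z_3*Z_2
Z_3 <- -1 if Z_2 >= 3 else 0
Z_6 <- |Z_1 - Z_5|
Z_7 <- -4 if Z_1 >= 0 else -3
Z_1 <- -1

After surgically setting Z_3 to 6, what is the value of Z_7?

-3

The intervention breaks the incoming arrows to Z_3: Z_3 <- -1 if Z_2 >= 3 else 0 no longer applies, and Z_3 = 6.
Z_7 is not downstream of the intervention, so its value is determined by the original equations.
Z_7 = -4 if Z_1 >= 0 else -3  [with Z_1=-1]  = -3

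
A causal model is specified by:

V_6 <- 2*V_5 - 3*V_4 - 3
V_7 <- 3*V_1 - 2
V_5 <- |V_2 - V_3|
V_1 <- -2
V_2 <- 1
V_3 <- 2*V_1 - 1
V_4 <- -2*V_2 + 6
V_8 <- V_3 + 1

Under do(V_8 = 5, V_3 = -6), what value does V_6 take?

-1

The joint intervention fixes V_8 = 5, V_3 = -6, removing each variable's own equation.
V_4 = -2*V_2 + 6  [with V_2=1]  = 4
V_5 = |V_2 - V_3|  [with V_2=1, V_3=-6]  = 7
V_6 = 2*V_5 - 3*V_4 - 3  [with V_5=7, V_4=4]  = -1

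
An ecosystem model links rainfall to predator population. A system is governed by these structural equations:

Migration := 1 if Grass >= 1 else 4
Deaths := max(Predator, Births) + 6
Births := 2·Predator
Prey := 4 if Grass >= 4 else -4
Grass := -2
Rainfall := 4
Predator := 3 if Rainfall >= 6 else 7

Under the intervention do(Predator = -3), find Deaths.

Under do(Predator=-3), the mechanism Predator := 3 if Rainfall >= 6 else 7 is discarded; Predator is fixed at -3.
Births = 2·Predator  [with Predator=-3]  = -6
Deaths = max(Predator, Births) + 6  [with Predator=-3, Births=-6]  = 3

3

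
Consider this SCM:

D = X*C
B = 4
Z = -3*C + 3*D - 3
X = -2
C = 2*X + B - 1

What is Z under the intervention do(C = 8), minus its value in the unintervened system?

-81

do(C=8) replaces the equation C = 2*X + B - 1 with the constant C = 8.
D = X*C  [with X=-2, C=8]  = -16
Z = -3*C + 3*D - 3  [with C=8, D=-16]  = -75
Without intervention: C = 2*X + B - 1  [with X=-2, B=4]  = -1; D = X*C  [with X=-2, C=-1]  = 2; Z = -3*C + 3*D - 3  [with C=-1, D=2]  = 6.
Change = -75 − 6 = -81.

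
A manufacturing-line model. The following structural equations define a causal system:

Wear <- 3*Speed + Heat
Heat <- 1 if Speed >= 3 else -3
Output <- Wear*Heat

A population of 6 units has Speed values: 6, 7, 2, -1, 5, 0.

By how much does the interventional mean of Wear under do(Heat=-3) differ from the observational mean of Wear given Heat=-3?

8.5

Every unit gets Heat=-3 under the intervention. Wear values become 15, 18, 3, -6, 12, -3; E[Wear|do(Heat=-3)] = 6.5.
Observing Heat=-3 restricts to units where Heat's equation naturally yields -3: Speed ∈ {2, -1, 0}. In that subpopulation Wear = 3, -6, -3, mean -2.
Difference = 6.5 − (-2) = 8.5.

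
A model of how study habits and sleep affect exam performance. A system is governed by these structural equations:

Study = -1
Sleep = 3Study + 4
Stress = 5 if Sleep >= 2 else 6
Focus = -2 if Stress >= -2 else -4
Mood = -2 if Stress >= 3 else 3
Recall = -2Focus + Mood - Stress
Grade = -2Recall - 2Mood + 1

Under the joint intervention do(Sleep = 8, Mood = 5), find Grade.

-17

The joint intervention fixes Sleep = 8, Mood = 5, removing each variable's own equation.
Stress = 5 if Sleep >= 2 else 6  [with Sleep=8]  = 5
Focus = -2 if Stress >= -2 else -4  [with Stress=5]  = -2
Recall = -2Focus + Mood - Stress  [with Focus=-2, Mood=5, Stress=5]  = 4
Grade = -2Recall - 2Mood + 1  [with Recall=4, Mood=5]  = -17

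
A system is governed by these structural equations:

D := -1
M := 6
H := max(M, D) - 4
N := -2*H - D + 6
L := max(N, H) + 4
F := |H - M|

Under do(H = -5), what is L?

21

The intervention breaks the incoming arrows to H: H := max(M, D) - 4 no longer applies, and H = -5.
N = -2*H - D + 6  [with H=-5, D=-1]  = 17
L = max(N, H) + 4  [with N=17, H=-5]  = 21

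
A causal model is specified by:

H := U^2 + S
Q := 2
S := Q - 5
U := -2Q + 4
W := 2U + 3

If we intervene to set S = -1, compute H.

do(S=-1) replaces the equation S := Q - 5 with the constant S = -1.
U = -2Q + 4  [with Q=2]  = 0
H = U^2 + S  [with U=0, S=-1]  = -1

-1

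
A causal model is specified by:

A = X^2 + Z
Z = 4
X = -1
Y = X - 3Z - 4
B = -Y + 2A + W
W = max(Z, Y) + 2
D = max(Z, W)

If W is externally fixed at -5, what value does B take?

Under do(W=-5), the mechanism W = max(Z, Y) + 2 is discarded; W is fixed at -5.
Y = X - 3Z - 4  [with X=-1, Z=4]  = -17
A = X^2 + Z  [with X=-1, Z=4]  = 5
B = -Y + 2A + W  [with Y=-17, A=5, W=-5]  = 22

22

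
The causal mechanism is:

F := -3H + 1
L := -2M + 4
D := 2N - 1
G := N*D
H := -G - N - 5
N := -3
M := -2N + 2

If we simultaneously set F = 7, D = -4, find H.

-14

The joint intervention fixes F = 7, D = -4, removing each variable's own equation.
G = N*D  [with N=-3, D=-4]  = 12
H = -G - N - 5  [with G=12, N=-3]  = -14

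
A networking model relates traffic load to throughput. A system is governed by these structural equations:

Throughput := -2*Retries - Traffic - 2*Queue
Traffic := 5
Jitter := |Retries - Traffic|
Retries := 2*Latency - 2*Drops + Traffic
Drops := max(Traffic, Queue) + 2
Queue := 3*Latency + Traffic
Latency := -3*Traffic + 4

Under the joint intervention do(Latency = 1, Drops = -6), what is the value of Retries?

Setting Latency = 1, Drops = -6 by intervention discards those variables' equations.
Retries = 2*Latency - 2*Drops + Traffic  [with Latency=1, Drops=-6, Traffic=5]  = 19

19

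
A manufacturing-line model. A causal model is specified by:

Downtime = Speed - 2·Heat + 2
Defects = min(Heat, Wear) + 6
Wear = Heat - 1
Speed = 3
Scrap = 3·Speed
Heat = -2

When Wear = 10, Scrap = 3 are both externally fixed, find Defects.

4

The joint intervention fixes Wear = 10, Scrap = 3, removing each variable's own equation.
Defects = min(Heat, Wear) + 6  [with Heat=-2, Wear=10]  = 4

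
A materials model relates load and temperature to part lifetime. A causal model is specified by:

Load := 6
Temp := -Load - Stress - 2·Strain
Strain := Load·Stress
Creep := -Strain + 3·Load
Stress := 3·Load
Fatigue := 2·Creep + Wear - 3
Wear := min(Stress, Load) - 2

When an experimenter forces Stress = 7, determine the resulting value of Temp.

-97

Under do(Stress=7), the mechanism Stress := 3·Load is discarded; Stress is fixed at 7.
Strain = Load·Stress  [with Load=6, Stress=7]  = 42
Temp = -Load - Stress - 2·Strain  [with Load=6, Stress=7, Strain=42]  = -97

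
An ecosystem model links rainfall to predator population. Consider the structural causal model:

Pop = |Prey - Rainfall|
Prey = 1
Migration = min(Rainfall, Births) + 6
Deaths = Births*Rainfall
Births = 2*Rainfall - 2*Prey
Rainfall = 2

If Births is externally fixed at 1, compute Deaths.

2

The intervention breaks the incoming arrows to Births: Births = 2*Rainfall - 2*Prey no longer applies, and Births = 1.
Deaths = Births*Rainfall  [with Births=1, Rainfall=2]  = 2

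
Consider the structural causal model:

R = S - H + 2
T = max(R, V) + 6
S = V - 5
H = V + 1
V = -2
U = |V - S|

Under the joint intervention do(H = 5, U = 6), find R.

-10

The joint intervention fixes H = 5, U = 6, removing each variable's own equation.
S = V - 5  [with V=-2]  = -7
R = S - H + 2  [with S=-7, H=5]  = -10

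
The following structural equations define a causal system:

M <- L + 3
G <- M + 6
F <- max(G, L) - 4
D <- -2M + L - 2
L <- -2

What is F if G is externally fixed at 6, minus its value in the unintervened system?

do(G=6) replaces the equation G <- M + 6 with the constant G = 6.
F = max(G, L) - 4  [with G=6, L=-2]  = 2
Without intervention: M = L + 3  [with L=-2]  = 1; G = M + 6  [with M=1]  = 7; F = max(G, L) - 4  [with G=7, L=-2]  = 3.
Change = 2 − 3 = -1.

-1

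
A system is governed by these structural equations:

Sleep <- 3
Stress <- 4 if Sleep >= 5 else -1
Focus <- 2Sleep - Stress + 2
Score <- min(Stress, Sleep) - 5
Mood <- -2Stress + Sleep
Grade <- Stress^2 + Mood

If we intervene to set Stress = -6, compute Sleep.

3

Under do(Stress=-6), the mechanism Stress <- 4 if Sleep >= 5 else -1 is discarded; Stress is fixed at -6.
Sleep is not downstream of the intervention, so its value is determined by the original equations.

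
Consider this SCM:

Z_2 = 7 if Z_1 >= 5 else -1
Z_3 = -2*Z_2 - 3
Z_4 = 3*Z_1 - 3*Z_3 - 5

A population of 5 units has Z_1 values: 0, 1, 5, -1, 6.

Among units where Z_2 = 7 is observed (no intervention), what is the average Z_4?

62.5

E[Z_4|Z_2=7] averages over only the 2 units with Z_2=7 (Z_1 = 5, 6): Z_4 = 61, 64, mean 62.5.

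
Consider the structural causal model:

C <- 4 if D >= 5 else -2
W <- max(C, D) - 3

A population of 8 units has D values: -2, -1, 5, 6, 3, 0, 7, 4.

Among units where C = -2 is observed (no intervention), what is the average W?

-2.2

Conditioning on C=-2 selects the 5 unit(s) with D ∈ {-2, -1, 3, 0, 4}. Their W values: -5, -4, 0, -3, 1. Mean = -2.2.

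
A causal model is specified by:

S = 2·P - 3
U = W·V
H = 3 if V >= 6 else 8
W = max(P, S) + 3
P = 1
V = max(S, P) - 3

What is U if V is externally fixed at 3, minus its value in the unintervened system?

Intervening sets V = 3 and removes its equation (V = max(S, P) - 3).
S = 2·P - 3  [with P=1]  = -1
W = max(P, S) + 3  [with P=1, S=-1]  = 4
U = W·V  [with W=4, V=3]  = 12
Without intervention: S = 2·P - 3  [with P=1]  = -1; W = max(P, S) + 3  [with P=1, S=-1]  = 4; V = max(S, P) - 3  [with S=-1, P=1]  = -2; U = W·V  [with W=4, V=-2]  = -8.
Change = 12 − (-8) = 20.

20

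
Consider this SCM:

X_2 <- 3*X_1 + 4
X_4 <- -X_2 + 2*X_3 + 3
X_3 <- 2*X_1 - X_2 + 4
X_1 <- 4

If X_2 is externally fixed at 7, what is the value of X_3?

The intervention breaks the incoming arrows to X_2: X_2 <- 3*X_1 + 4 no longer applies, and X_2 = 7.
X_3 = 2*X_1 - X_2 + 4  [with X_1=4, X_2=7]  = 5

5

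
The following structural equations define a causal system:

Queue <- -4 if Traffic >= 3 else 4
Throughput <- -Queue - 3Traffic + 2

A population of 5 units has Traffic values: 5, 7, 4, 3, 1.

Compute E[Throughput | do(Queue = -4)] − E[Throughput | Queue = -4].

do(Queue=-4) breaks Queue's dependence on Traffic. With Queue=-4 fixed, Throughput across the units is -9, -15, -6, -3, 3, mean -6.
E[Throughput|Queue=-4] averages over only the 4 units with Queue=-4 (Traffic = 5, 7, 4, 3): Throughput = -9, -15, -6, -3, mean -8.25.
Difference = -6 − (-8.25) = 2.25.

2.25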